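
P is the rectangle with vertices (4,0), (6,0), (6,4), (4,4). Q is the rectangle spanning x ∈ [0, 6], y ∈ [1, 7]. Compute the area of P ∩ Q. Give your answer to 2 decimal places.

6.00

|P∩Q|: x∈[4,6], y∈[1,4] → 2·3 = 6.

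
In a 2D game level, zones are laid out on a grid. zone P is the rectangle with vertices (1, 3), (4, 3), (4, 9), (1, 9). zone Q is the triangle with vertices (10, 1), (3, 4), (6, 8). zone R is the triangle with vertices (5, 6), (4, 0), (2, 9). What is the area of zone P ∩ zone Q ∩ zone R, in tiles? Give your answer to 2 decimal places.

The intersection is the polygon with vertices (3.123,3.947), (3.086,4.114), (4,5.333), (4,3.571).
By the shoelace formula its area is 0.87.

0.87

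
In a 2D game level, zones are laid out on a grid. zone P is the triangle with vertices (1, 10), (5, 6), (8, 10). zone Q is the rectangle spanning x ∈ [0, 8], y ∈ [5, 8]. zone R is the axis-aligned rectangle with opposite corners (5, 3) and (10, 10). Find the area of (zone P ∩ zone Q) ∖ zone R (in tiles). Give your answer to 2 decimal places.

|zone P ∩ zone Q| = 3.5.
|(zone P ∩ zone Q) ∩ zone R| = 1.5.
|(zone P ∩ zone Q) ∖ zone R| = 3.5 − 1.5 = 2.00.

2.00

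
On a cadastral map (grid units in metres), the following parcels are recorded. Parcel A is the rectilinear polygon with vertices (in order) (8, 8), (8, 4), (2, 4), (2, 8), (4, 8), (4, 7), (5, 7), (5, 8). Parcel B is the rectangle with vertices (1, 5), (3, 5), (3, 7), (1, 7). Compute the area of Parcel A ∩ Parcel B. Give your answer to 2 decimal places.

The intersection is the polygon with vertices (2,7), (3,7), (3,5), (2,5).
By the shoelace formula its area is 2.00.

2.00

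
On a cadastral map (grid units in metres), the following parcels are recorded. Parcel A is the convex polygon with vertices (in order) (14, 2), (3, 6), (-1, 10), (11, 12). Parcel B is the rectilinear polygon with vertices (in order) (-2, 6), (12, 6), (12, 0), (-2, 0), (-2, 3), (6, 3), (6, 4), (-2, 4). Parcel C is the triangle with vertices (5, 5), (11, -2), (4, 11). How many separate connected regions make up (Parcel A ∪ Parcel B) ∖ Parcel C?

(Parcel A ∪ Parcel B) ∖ Parcel C splits into 3 disjoint pieces (area 63.6193, area 30.2976, area 30.5097).

3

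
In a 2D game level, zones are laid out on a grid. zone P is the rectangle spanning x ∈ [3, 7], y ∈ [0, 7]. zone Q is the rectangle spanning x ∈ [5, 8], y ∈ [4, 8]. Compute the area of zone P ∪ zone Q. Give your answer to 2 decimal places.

34.00

By inclusion–exclusion:
Individual areas: |zone P| = 28, |zone Q| = 12.
|zone P∩zone Q|: x∈[5,7], y∈[4,7] → 2·3 = 6.
|zone P ∪ zone Q| = 40 − 6 = 34.00.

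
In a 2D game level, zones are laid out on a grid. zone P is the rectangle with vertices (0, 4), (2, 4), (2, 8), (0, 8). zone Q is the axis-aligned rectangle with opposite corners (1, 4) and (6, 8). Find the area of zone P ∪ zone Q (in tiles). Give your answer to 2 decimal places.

By inclusion–exclusion:
Individual areas: |zone P| = 8, |zone Q| = 20.
|zone P∩zone Q|: x∈[1,2], y∈[4,8] → 1·4 = 4.
|zone P ∪ zone Q| = 28 − 4 = 24.00.

24.00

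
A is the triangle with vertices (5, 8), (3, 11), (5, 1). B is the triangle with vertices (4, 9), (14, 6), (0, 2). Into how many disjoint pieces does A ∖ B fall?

A ∖ B splits into 2 disjoint pieces (area 1.1875, area 0.5579).

2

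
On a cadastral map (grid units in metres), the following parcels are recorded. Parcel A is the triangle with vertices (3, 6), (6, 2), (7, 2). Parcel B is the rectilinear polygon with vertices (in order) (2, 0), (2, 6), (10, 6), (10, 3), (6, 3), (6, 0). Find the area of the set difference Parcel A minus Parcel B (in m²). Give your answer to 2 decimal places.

|Parcel A| = 2, |Parcel A∩Parcel B| = 1.5.
|Parcel A ∖ Parcel B| = |Parcel A| − |Parcel A∩Parcel B| = 2 − 1.5 = 0.50.

0.50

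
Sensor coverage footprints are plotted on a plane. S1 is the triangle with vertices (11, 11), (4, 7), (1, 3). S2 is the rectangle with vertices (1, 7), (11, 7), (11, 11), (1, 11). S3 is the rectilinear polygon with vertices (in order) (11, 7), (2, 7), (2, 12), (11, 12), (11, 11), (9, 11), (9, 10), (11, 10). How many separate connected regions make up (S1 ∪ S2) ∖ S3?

(S1 ∪ S2) ∖ S3 splits into 3 disjoint pieces (area 4, area 4, area 2).

3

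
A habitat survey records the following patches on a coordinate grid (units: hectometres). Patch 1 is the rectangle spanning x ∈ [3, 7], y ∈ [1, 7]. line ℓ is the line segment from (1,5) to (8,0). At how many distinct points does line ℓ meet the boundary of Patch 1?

The segment meets the boundary at (6.6,1), (3,3.571).

2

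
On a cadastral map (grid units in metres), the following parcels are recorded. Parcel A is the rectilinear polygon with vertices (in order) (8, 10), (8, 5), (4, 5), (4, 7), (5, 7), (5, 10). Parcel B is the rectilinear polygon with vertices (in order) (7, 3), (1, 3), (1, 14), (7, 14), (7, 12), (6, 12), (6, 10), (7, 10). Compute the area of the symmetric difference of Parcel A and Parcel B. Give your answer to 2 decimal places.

|Parcel A| = 17, |Parcel B| = 64, |Parcel A∩Parcel B| = 12.
|Parcel A △ Parcel B| = |Parcel A| + |Parcel B| − 2·|Parcel A∩Parcel B| = 17 + 64 − 24 = 57.00.

57.00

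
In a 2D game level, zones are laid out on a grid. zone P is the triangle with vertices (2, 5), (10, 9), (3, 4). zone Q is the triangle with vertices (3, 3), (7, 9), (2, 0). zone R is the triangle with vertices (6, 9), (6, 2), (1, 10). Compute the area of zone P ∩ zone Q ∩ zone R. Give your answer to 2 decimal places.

0.55

The intersection is the polygon with vertices (5.026,5.447), (4.273,4.909), (5.5,6.75), (5.846,6.923).
By the shoelace formula its area is 0.55.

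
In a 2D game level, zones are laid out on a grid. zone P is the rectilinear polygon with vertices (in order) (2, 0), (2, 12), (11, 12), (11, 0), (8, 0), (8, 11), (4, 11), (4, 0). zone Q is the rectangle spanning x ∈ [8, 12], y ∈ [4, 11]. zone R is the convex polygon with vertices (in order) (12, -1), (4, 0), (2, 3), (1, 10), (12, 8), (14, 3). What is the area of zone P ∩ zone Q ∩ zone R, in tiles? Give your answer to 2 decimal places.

The intersection is the polygon with vertices (8,4), (8,8.727), (11,8.182), (11,4).
By the shoelace formula its area is 13.36.

13.36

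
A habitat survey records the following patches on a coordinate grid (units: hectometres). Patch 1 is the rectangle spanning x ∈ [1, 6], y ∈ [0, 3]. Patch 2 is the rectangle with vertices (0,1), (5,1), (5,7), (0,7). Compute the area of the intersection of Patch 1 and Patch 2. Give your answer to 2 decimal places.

8.00

|Patch 1∩Patch 2|: x∈[1,5], y∈[1,3] → 4·2 = 8.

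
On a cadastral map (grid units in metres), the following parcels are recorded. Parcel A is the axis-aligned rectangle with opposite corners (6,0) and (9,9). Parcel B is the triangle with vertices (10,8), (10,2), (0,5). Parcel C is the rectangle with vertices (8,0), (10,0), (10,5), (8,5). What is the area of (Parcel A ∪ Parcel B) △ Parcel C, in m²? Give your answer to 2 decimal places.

|Parcel A ∪ Parcel B| = 43.5.
|(Parcel A ∪ Parcel B) ∩ Parcel C| = 7.85.
|(Parcel A ∪ Parcel B) △ Parcel C| = 43.5 + 10 − 15.7 = 37.80.

37.80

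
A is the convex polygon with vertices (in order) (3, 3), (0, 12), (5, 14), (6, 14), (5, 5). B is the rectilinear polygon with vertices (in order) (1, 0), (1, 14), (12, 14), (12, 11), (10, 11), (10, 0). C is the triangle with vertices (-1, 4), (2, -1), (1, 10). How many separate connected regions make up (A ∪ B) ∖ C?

(A ∪ B) ∖ C splits into 2 disjoint pieces (area 129.0712, area 0.1333).

2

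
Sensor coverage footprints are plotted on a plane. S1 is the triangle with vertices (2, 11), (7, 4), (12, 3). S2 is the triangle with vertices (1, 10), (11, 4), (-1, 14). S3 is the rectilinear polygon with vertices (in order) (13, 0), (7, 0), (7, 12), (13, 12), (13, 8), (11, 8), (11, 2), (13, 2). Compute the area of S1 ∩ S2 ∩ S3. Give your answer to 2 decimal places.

The intersection is the polygon with vertices (10,4.6), (7,6.4), (7,7).
By the shoelace formula its area is 0.90.

0.90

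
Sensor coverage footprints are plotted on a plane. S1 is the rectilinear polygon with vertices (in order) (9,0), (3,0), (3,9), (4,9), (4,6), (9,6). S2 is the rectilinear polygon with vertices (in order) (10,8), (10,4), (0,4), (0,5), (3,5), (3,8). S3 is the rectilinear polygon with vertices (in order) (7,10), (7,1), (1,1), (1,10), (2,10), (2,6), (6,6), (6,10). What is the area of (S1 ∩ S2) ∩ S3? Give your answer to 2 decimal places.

The region (S1 ∩ S2) ∩ S3 is the polygon with vertices (3,6), (4,6), (6,6), (7,6), (7,4), (3,4), (3,5).
By the shoelace formula its area is 8.00.

8.00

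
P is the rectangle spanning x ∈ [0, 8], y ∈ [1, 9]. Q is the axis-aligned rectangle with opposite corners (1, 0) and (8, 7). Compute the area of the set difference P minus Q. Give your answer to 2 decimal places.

|P∩Q|: x∈[1,8], y∈[1,7] → 7·6 = 42.
|P| = 64.
|P ∖ Q| = |P| − |P∩Q| = 64 − 42 = 22.00.

22.00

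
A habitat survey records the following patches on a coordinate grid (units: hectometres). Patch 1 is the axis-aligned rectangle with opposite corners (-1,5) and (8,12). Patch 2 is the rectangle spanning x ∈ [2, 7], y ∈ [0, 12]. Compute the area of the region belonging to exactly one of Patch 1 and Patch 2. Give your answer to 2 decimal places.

53.00

|Patch 1∩Patch 2|: x∈[2,7], y∈[5,12] → 5·7 = 35.
|Patch 1 △ Patch 2| = |Patch 1| + |Patch 2| − 2·|Patch 1∩Patch 2| = 63 + 60 − 70 = 53.00.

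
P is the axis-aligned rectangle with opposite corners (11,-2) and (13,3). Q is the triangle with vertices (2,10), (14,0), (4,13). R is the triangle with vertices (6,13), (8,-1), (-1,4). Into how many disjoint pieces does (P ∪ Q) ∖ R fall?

(P ∪ Q) ∖ R splits into 2 disjoint pieces (area 20.7189, area 4.9094).

2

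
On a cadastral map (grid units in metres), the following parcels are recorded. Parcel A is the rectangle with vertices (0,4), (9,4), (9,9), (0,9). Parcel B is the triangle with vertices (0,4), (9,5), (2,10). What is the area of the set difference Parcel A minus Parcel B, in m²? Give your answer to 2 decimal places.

19.87

|Parcel A| = 45, |Parcel A∩Parcel B| = 25.1333.
|Parcel A ∖ Parcel B| = |Parcel A| − |Parcel A∩Parcel B| = 45 − 25.1333 = 19.87.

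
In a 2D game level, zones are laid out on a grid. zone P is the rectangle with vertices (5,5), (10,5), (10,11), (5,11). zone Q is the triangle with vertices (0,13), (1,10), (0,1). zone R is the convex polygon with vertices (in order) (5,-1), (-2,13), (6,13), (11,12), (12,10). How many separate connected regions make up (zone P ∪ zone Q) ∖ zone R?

(zone P ∪ zone Q) ∖ zone R splits into 2 disjoint pieces (area 1.0974, area 2.9091).

2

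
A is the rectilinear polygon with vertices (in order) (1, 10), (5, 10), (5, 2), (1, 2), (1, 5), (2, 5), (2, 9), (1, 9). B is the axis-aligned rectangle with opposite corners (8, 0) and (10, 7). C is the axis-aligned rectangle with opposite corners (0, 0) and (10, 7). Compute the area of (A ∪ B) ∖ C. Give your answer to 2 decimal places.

|A ∪ B| = 42.
|(A ∪ B) ∩ C| = 32.
|(A ∪ B) ∖ C| = 42 − 32 = 10.00.

10.00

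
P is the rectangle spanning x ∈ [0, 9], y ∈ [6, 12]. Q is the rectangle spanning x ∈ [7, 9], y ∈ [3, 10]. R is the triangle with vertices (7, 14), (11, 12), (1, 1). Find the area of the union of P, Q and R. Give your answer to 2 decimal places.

72.72

By inclusion–exclusion:
Individual areas: |P| = 54, |Q| = 14, |R| = 32.
|P∩Q|: x∈[7,9], y∈[6,10] → 2·4 = 8.
|P∩R| = 19.2825.
|Q∩R| = 2.6.
|P∩Q∩R| = 2.6.
|P ∪ Q ∪ R| = 100 − 29.8825 + 2.6 = 72.72.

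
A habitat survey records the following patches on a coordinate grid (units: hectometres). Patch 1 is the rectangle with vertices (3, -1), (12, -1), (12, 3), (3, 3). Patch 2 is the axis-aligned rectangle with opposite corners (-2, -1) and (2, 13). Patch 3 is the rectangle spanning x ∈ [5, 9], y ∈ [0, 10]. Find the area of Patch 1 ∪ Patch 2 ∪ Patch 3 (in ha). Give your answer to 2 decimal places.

120.00

By inclusion–exclusion:
Individual areas: |Patch 1| = 36, |Patch 2| = 56, |Patch 3| = 40.
|Patch 1∩Patch 2| = 0 (no overlap).
|Patch 1∩Patch 3|: x∈[5,9], y∈[0,3] → 4·3 = 12.
|Patch 2∩Patch 3| = 0 (no overlap).
|Patch 1∩Patch 2∩Patch 3| = 0.
|Patch 1 ∪ Patch 2 ∪ Patch 3| = 132 − 12 + 0 = 120.00.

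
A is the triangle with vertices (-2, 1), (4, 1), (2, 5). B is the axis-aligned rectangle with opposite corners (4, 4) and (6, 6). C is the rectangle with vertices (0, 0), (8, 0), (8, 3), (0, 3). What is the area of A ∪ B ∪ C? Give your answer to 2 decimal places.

By inclusion–exclusion:
Individual areas: |A| = 12, |B| = 4, |C| = 24.
|A∩B| = 0.
|A∩C| = 7.
|B∩C| = 0 (no overlap).
|A∩B∩C| = 0.
|A ∪ B ∪ C| = 40 − 7 + 0 = 33.00.

33.00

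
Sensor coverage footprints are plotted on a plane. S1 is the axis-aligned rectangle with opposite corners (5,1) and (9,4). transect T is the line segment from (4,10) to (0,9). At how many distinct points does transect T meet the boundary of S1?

0

The segment lies entirely outside S1 and never meets its boundary.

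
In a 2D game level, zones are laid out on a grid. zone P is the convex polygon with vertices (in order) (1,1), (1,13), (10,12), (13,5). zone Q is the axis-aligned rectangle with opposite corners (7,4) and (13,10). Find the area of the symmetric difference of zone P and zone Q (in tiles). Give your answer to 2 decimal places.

79.71

|zone P| = 102, |zone Q| = 36, |zone P∩zone Q| = 29.1429.
|zone P △ zone Q| = |zone P| + |zone Q| − 2·|zone P∩zone Q| = 102 + 36 − 58.2857 = 79.71.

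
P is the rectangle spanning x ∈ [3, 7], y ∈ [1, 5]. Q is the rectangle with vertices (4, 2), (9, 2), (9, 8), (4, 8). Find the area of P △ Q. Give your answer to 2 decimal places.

28.00

|P∩Q|: x∈[4,7], y∈[2,5] → 3·3 = 9.
|P △ Q| = |P| + |Q| − 2·|P∩Q| = 16 + 30 − 18 = 28.00.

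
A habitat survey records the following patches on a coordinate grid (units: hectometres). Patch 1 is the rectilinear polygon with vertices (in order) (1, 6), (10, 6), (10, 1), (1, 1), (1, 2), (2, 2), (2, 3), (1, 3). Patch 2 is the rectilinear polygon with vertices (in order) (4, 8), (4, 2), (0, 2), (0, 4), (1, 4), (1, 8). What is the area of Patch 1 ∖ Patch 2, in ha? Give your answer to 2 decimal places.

33.00

|Patch 1| = 44, |Patch 1∩Patch 2| = 11.
|Patch 1 ∖ Patch 2| = |Patch 1| − |Patch 1∩Patch 2| = 44 − 11 = 33.00.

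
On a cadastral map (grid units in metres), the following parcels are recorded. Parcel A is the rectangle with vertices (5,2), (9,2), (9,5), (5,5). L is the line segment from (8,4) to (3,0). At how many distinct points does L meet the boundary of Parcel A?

1

The segment meets the boundary at (5.5,2).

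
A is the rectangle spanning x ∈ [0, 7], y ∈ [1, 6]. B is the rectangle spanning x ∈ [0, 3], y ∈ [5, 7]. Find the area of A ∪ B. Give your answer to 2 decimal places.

38.00

By inclusion–exclusion:
Individual areas: |A| = 35, |B| = 6.
|A∩B|: x∈[0,3], y∈[5,6] → 3·1 = 3.
|A ∪ B| = 41 − 3 = 38.00.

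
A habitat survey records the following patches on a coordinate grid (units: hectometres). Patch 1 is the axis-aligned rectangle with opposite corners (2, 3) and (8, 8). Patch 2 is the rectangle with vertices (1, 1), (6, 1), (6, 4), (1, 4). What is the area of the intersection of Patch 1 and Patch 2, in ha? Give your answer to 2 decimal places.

4.00

|Patch 1∩Patch 2|: x∈[2,6], y∈[3,4] → 4·1 = 4.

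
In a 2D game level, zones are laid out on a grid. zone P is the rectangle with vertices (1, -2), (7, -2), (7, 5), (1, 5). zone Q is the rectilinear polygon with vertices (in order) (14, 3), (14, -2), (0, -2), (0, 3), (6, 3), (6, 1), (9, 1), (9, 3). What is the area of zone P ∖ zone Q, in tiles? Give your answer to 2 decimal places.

|zone P| = 42, |zone P∩zone Q| = 28.
|zone P ∖ zone Q| = |zone P| − |zone P∩zone Q| = 42 − 28 = 14.00.

14.00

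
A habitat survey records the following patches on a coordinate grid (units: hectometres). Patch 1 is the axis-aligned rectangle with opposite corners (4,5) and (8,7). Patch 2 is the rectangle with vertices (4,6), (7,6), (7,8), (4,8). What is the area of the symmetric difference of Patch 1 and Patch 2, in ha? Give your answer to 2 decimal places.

|Patch 1∩Patch 2|: x∈[4,7], y∈[6,7] → 3·1 = 3.
|Patch 1 △ Patch 2| = |Patch 1| + |Patch 2| − 2·|Patch 1∩Patch 2| = 8 + 6 − 6 = 8.00.

8.00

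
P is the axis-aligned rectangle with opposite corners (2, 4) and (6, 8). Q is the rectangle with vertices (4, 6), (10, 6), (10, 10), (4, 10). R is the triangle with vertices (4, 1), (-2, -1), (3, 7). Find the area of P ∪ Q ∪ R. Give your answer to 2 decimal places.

52.05

By inclusion–exclusion:
Individual areas: |P| = 16, |Q| = 24, |R| = 19.
|P∩Q|: x∈[4,6], y∈[6,8] → 2·2 = 4.
|P∩R| = 2.95.
|Q∩R| = 0.
|P∩Q∩R| = 0.
|P ∪ Q ∪ R| = 59 − 6.95 + 0 = 52.05.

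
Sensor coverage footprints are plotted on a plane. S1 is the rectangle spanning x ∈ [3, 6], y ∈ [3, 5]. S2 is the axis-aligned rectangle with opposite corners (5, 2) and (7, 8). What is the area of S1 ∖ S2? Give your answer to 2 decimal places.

4.00

|S1∩S2|: x∈[5,6], y∈[3,5] → 1·2 = 2.
|S1| = 6.
|S1 ∖ S2| = |S1| − |S1∩S2| = 6 − 2 = 4.00.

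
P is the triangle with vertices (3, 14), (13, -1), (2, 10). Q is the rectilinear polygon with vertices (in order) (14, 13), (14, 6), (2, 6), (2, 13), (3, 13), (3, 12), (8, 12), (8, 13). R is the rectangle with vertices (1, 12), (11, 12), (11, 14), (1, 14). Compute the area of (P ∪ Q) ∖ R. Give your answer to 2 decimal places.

|P ∪ Q| = 88.625.
|(P ∪ Q) ∩ R| = 5.4583.
|(P ∪ Q) ∖ R| = 88.625 − 5.4583 = 83.17.

83.17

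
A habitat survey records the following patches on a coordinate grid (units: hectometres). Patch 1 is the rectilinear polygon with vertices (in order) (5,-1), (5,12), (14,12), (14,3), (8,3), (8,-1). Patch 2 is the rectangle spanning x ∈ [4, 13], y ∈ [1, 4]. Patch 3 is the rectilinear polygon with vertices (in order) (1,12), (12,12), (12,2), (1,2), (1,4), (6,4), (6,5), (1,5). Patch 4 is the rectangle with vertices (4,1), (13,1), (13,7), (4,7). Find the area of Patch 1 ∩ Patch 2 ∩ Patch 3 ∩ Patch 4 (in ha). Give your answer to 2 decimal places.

The intersection is the polygon with vertices (12,4), (12,3), (8,3), (8,2), (5,2), (5,4), (6,4).
By the shoelace formula its area is 10.00.

10.00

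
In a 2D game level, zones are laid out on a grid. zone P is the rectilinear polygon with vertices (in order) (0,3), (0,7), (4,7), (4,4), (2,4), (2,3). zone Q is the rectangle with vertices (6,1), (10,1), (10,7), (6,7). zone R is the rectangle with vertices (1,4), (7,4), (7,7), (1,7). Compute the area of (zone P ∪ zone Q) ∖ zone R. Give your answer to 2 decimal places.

|zone P ∪ zone Q| = 38.
|(zone P ∪ zone Q) ∩ zone R| = 12.
|(zone P ∪ zone Q) ∖ zone R| = 38 − 12 = 26.00.

26.00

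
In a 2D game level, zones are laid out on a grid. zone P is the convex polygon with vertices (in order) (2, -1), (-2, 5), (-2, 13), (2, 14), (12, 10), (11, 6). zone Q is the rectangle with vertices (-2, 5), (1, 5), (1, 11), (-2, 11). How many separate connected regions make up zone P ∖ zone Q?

1

zone P ∖ zone Q is a single connected region.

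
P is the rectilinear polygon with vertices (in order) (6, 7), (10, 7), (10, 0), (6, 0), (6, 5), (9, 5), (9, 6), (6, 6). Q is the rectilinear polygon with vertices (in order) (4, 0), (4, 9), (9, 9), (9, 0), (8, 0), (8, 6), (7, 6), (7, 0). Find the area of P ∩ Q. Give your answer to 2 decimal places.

13.00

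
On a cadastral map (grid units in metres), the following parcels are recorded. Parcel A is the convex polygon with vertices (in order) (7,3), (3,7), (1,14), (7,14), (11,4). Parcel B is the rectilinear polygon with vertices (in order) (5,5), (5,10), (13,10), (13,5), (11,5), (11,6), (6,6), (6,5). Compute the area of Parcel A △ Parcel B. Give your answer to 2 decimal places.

62.80

|Parcel A| = 65, |Parcel B| = 35, |Parcel A∩Parcel B| = 18.6.
|Parcel A △ Parcel B| = |Parcel A| + |Parcel B| − 2·|Parcel A∩Parcel B| = 65 + 35 − 37.2 = 62.80.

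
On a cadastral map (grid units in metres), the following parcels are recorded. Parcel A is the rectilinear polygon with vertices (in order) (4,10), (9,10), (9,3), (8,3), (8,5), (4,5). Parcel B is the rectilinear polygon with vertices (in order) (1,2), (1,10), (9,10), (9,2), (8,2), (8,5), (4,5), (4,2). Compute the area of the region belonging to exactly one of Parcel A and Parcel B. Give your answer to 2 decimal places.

25.00

|Parcel A| = 27, |Parcel B| = 52, |Parcel A∩Parcel B| = 27.
|Parcel A △ Parcel B| = |Parcel A| + |Parcel B| − 2·|Parcel A∩Parcel B| = 27 + 52 − 54 = 25.00.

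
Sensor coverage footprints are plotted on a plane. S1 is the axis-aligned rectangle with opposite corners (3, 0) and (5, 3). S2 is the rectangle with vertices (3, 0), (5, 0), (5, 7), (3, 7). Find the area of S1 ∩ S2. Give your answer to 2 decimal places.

6.00

|S1∩S2|: x∈[3,5], y∈[0,3] → 2·3 = 6.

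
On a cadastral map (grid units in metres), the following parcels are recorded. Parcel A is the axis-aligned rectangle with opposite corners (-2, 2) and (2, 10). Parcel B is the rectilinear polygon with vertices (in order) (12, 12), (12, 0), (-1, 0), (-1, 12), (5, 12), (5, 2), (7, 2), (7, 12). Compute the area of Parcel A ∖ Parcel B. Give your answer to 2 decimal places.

8.00

|Parcel A| = 32, |Parcel A∩Parcel B| = 24.
|Parcel A ∖ Parcel B| = |Parcel A| − |Parcel A∩Parcel B| = 32 − 24 = 8.00.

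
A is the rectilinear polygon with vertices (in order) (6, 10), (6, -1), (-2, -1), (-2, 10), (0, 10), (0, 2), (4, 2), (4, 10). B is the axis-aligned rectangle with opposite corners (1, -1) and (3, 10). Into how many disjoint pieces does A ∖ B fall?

2

A ∖ B splits into 2 disjoint pieces (area 25, area 25).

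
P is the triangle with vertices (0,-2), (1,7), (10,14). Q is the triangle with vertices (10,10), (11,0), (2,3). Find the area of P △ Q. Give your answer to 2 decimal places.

77.71

|P| = 37, |Q| = 43.5, |P∩Q| = 1.3966.
|P △ Q| = |P| + |Q| − 2·|P∩Q| = 37 + 43.5 − 2.7931 = 77.71.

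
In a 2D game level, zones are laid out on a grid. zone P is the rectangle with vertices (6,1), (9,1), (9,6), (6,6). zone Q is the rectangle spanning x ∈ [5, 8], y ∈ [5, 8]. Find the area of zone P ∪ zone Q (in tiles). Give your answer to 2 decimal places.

By inclusion–exclusion:
Individual areas: |zone P| = 15, |zone Q| = 9.
|zone P∩zone Q|: x∈[6,8], y∈[5,6] → 2·1 = 2.
|zone P ∪ zone Q| = 24 − 2 = 22.00.

22.00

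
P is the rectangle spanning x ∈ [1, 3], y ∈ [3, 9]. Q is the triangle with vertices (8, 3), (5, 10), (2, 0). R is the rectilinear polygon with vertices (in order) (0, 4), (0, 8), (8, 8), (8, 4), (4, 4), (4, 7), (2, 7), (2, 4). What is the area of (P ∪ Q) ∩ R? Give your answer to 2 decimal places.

15.59

|P ∪ Q| = 37.4833.
|(P ∪ Q) ∩ R| = 15.59.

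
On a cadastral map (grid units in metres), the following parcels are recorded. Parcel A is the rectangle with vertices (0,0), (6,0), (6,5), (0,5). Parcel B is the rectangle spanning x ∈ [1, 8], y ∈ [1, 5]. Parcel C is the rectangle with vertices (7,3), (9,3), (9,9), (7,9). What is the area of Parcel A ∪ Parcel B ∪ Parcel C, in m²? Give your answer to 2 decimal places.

By inclusion–exclusion:
Individual areas: |Parcel A| = 30, |Parcel B| = 28, |Parcel C| = 12.
|Parcel A∩Parcel B|: x∈[1,6], y∈[1,5] → 5·4 = 20.
|Parcel A∩Parcel C| = 0 (no overlap).
|Parcel B∩Parcel C|: x∈[7,8], y∈[3,5] → 1·2 = 2.
|Parcel A∩Parcel B∩Parcel C| = 0.
|Parcel A ∪ Parcel B ∪ Parcel C| = 70 − 22 + 0 = 48.00.

48.00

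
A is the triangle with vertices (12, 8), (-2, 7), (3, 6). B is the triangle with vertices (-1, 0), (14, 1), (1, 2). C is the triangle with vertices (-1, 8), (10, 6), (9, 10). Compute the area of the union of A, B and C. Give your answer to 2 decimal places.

40.82

By inclusion–exclusion:
Individual areas: |A| = 9.5, |B| = 14, |C| = 21.
|A∩B| = 0.
|A∩C| = 3.6781.
|B∩C| = 0.
|A∩B∩C| = 0.
|A ∪ B ∪ C| = 44.5 − 3.6781 + 0 = 40.82.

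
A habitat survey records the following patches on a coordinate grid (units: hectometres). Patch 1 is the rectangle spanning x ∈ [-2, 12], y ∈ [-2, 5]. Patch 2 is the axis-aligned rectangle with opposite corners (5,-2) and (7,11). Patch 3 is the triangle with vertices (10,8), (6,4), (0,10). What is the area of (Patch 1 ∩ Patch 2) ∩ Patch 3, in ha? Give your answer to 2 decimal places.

1.00

The region (Patch 1 ∩ Patch 2) ∩ Patch 3 is the polygon with vertices (7,5), (6,4), (5,5).
By the shoelace formula its area is 1.00.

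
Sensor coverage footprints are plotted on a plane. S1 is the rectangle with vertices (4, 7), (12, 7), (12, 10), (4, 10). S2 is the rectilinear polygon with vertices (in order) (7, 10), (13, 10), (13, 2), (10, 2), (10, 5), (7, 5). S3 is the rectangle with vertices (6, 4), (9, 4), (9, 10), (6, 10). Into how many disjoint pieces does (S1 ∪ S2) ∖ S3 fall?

2

(S1 ∪ S2) ∖ S3 splits into 2 disjoint pieces (area 29, area 6).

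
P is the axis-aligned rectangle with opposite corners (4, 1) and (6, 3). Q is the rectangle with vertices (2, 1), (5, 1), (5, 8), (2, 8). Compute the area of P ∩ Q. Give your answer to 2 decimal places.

2.00

|P∩Q|: x∈[4,5], y∈[1,3] → 1·2 = 2.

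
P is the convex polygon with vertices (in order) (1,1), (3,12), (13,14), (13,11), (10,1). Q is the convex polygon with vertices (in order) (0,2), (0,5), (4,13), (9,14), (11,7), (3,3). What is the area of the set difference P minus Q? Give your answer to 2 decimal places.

52.07

|P| = 116, |P∩Q| = 63.9316.
|P ∖ Q| = |P| − |P∩Q| = 116 − 63.9316 = 52.07.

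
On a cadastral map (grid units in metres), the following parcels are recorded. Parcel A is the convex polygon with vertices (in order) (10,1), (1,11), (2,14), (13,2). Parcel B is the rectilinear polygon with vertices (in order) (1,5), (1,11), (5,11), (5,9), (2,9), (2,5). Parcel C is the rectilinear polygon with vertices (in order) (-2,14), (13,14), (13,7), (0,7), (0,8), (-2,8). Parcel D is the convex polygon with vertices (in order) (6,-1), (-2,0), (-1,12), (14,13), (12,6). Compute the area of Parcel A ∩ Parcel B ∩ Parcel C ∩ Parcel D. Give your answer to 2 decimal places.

6.17

The intersection is the polygon with vertices (5,10.727), (5,9), (2.8,9), (1,11), (4.75,11).
By the shoelace formula its area is 6.17.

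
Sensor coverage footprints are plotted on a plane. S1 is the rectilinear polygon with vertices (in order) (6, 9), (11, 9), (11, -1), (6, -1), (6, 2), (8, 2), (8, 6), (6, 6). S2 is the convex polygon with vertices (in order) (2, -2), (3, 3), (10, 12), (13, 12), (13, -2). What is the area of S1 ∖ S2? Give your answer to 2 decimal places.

1.79

|S1| = 42, |S1∩S2| = 40.2143.
|S1 ∖ S2| = |S1| − |S1∩S2| = 42 − 40.2143 = 1.79.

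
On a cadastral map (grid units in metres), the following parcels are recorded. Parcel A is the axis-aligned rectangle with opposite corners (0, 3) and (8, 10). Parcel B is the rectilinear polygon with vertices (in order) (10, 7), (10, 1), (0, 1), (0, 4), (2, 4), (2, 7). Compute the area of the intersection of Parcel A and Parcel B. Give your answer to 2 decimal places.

26.00

The intersection is the polygon with vertices (8,3), (0,3), (0,4), (2,4), (2,7), (8,7).
By the shoelace formula its area is 26.00.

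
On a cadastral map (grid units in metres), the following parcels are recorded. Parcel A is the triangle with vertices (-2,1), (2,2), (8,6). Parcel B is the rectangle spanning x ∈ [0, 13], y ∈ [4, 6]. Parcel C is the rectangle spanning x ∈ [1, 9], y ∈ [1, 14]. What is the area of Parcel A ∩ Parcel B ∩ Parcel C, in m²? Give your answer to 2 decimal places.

1.00

The intersection is the polygon with vertices (4,4), (8,6), (5,4).
By the shoelace formula its area is 1.00.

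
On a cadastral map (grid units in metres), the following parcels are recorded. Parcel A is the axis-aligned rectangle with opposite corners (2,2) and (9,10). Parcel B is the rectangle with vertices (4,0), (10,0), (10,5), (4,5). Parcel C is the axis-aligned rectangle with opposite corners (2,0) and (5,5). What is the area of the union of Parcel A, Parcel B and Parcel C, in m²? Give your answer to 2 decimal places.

75.00

By inclusion–exclusion:
Individual areas: |Parcel A| = 56, |Parcel B| = 30, |Parcel C| = 15.
|Parcel A∩Parcel B|: x∈[4,9], y∈[2,5] → 5·3 = 15.
|Parcel A∩Parcel C|: x∈[2,5], y∈[2,5] → 3·3 = 9.
|Parcel B∩Parcel C|: x∈[4,5], y∈[0,5] → 1·5 = 5.
|Parcel A∩Parcel B∩Parcel C| = 3.
|Parcel A ∪ Parcel B ∪ Parcel C| = 101 − 29 + 3 = 75.00.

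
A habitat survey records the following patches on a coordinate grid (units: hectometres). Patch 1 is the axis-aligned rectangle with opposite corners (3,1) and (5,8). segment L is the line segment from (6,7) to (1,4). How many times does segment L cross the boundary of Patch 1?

The segment meets the boundary at (3,5.2), (5,6.4).

2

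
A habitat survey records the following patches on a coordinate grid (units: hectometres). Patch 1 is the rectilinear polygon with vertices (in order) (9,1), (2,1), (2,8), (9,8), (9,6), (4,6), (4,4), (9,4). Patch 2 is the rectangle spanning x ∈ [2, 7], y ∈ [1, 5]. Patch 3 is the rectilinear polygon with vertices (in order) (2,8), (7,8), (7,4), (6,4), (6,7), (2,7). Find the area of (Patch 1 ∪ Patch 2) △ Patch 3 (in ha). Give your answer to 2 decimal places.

36.00

|Patch 1 ∪ Patch 2| = 42.
|(Patch 1 ∪ Patch 2) ∩ Patch 3| = 7.
|(Patch 1 ∪ Patch 2) △ Patch 3| = 42 + 8 − 14 = 36.00.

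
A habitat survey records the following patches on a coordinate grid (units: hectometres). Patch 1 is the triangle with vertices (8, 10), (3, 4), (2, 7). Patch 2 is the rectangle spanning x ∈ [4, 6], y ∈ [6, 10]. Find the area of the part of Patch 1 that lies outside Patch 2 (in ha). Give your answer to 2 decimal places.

|Patch 1| = 10.5, |Patch 1∩Patch 2| = 3.9333.
|Patch 1 ∖ Patch 2| = |Patch 1| − |Patch 1∩Patch 2| = 10.5 − 3.9333 = 6.57.

6.57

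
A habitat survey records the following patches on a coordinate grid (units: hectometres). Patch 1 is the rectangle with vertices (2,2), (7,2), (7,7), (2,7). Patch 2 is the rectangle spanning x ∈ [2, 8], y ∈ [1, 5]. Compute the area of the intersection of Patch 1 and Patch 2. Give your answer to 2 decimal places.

|Patch 1∩Patch 2|: x∈[2,7], y∈[2,5] → 5·3 = 15.

15.00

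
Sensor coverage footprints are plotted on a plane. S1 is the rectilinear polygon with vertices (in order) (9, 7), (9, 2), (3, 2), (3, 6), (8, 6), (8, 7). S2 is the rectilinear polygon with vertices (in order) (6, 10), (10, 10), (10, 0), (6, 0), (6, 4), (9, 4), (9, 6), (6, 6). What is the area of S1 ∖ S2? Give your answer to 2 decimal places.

18.00

|S1| = 25, |S1∩S2| = 7.
|S1 ∖ S2| = |S1| − |S1∩S2| = 25 − 7 = 18.00.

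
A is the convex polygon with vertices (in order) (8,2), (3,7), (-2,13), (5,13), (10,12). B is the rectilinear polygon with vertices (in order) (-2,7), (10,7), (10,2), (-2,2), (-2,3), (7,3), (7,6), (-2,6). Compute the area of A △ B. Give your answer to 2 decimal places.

79.00

|A| = 67, |B| = 33, |A∩B| = 10.5.
|A △ B| = |A| + |B| − 2·|A∩B| = 67 + 33 − 21 = 79.00.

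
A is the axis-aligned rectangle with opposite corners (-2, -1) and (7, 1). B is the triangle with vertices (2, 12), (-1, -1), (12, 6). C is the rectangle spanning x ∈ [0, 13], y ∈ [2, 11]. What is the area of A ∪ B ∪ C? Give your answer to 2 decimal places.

140.22

By inclusion–exclusion:
Individual areas: |A| = 18, |B| = 74, |C| = 117.
|A∩B| = 3.2527.
|A∩C| = 0 (no overlap).
|B∩C| = 65.5275.
|A∩B∩C| = 0.
|A ∪ B ∪ C| = 209 − 68.7802 + 0 = 140.22.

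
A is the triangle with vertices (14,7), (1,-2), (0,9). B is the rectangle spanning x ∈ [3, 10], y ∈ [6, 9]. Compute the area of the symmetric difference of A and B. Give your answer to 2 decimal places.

68.00

|A| = 76, |B| = 21, |A∩B| = 14.5.
|A △ B| = |A| + |B| − 2·|A∩B| = 76 + 21 − 29 = 68.00.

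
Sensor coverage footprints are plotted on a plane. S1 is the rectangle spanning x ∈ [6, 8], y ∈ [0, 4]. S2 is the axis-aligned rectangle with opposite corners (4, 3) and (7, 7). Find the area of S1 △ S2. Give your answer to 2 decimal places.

18.00

|S1∩S2|: x∈[6,7], y∈[3,4] → 1·1 = 1.
|S1 △ S2| = |S1| + |S2| − 2·|S1∩S2| = 8 + 12 − 2 = 18.00.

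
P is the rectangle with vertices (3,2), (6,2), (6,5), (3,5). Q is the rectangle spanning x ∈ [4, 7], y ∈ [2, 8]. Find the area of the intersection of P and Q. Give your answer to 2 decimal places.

6.00

|P∩Q|: x∈[4,6], y∈[2,5] → 2·3 = 6.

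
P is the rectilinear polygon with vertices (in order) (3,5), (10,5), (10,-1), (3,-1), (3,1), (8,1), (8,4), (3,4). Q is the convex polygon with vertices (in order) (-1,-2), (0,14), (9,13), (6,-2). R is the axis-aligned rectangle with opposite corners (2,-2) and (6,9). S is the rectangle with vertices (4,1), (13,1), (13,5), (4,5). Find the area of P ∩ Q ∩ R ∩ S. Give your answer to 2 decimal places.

2.00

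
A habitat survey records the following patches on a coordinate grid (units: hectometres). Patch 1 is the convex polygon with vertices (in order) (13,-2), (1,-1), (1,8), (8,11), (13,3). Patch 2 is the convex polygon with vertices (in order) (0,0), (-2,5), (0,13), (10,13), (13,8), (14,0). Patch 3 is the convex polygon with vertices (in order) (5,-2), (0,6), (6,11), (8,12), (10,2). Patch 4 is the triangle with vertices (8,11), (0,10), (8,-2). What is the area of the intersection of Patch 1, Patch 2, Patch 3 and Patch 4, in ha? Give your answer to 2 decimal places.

The intersection is the polygon with vertices (7.5,0), (6.667,0), (1.714,7.429), (3.882,9.235), (8,11), (8,0.4).
By the shoelace formula its area is 41.23.

41.23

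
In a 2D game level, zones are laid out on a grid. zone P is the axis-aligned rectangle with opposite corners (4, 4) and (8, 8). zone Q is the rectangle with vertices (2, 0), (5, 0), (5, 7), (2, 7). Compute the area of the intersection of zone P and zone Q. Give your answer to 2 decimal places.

3.00

|zone P∩zone Q|: x∈[4,5], y∈[4,7] → 1·3 = 3.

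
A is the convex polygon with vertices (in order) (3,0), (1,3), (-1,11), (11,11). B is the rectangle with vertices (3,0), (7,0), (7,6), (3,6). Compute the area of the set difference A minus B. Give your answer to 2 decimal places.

|A| = 71, |A∩B| = 13.
|A ∖ B| = |A| − |A∩B| = 71 − 13 = 58.00.

58.00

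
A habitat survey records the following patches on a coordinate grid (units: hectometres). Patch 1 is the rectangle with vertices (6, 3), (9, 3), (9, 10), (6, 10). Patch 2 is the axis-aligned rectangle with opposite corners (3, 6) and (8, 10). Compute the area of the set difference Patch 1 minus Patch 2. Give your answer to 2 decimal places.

|Patch 1∩Patch 2|: x∈[6,8], y∈[6,10] → 2·4 = 8.
|Patch 1| = 21.
|Patch 1 ∖ Patch 2| = |Patch 1| − |Patch 1∩Patch 2| = 21 − 8 = 13.00.

13.00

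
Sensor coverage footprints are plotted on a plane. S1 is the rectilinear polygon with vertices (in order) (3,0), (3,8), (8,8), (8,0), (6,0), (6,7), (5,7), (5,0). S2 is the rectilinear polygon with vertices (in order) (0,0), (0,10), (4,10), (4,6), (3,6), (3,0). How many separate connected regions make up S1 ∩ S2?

S1 ∩ S2 is a single connected region.

1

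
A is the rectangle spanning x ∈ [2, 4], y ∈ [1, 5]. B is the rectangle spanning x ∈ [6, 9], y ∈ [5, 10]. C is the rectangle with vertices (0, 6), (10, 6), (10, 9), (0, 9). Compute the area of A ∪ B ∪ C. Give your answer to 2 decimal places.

By inclusion–exclusion:
Individual areas: |A| = 8, |B| = 15, |C| = 30.
|A∩B| = 0 (no overlap).
|A∩C| = 0 (no overlap).
|B∩C|: x∈[6,9], y∈[6,9] → 3·3 = 9.
|A∩B∩C| = 0.
|A ∪ B ∪ C| = 53 − 9 + 0 = 44.00.

44.00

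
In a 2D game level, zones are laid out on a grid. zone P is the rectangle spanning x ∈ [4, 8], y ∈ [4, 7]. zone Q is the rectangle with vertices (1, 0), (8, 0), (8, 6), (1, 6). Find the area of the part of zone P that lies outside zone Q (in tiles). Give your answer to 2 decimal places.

|zone P∩zone Q|: x∈[4,8], y∈[4,6] → 4·2 = 8.
|zone P| = 12.
|zone P ∖ zone Q| = |zone P| − |zone P∩zone Q| = 12 − 8 = 4.00.

4.00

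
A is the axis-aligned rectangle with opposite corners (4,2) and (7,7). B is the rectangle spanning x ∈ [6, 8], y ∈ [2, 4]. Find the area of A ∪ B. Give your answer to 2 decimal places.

By inclusion–exclusion:
Individual areas: |A| = 15, |B| = 4.
|A∩B|: x∈[6,7], y∈[2,4] → 1·2 = 2.
|A ∪ B| = 19 − 2 = 17.00.

17.00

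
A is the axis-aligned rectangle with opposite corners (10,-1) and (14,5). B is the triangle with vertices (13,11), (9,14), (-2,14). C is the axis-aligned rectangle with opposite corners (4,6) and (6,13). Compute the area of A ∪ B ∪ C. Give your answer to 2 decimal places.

53.70

By inclusion–exclusion:
Individual areas: |A| = 24, |B| = 16.5, |C| = 14.
|A∩B| = 0.
|A∩C| = 0 (no overlap).
|B∩C| = 0.8.
|A∩B∩C| = 0.
|A ∪ B ∪ C| = 54.5 − 0.8 + 0 = 53.70.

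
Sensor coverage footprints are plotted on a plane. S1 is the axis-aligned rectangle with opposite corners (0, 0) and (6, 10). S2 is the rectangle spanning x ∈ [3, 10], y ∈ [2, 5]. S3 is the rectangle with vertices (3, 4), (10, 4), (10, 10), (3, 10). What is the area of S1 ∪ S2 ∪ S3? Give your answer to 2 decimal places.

92.00

By inclusion–exclusion:
Individual areas: |S1| = 60, |S2| = 21, |S3| = 42.
|S1∩S2|: x∈[3,6], y∈[2,5] → 3·3 = 9.
|S1∩S3|: x∈[3,6], y∈[4,10] → 3·6 = 18.
|S2∩S3|: x∈[3,10], y∈[4,5] → 7·1 = 7.
|S1∩S2∩S3| = 3.
|S1 ∪ S2 ∪ S3| = 123 − 34 + 3 = 92.00.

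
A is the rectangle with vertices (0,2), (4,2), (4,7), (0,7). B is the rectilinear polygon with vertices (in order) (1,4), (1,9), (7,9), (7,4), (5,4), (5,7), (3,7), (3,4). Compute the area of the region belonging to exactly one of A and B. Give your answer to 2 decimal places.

32.00

|A| = 20, |B| = 24, |A∩B| = 6.
|A △ B| = |A| + |B| − 2·|A∩B| = 20 + 24 − 12 = 32.00.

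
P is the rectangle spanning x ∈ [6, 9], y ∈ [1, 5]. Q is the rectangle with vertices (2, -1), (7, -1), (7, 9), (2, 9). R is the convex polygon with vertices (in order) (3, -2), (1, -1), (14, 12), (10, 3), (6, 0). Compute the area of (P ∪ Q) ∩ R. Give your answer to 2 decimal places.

22.33

|P ∪ Q| = 58.
|(P ∪ Q) ∩ R| = 22.33.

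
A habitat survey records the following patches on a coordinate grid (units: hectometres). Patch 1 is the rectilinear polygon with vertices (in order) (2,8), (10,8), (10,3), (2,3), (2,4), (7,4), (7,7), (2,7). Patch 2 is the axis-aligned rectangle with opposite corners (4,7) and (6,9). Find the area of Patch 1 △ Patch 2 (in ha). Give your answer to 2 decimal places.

|Patch 1| = 25, |Patch 2| = 4, |Patch 1∩Patch 2| = 2.
|Patch 1 △ Patch 2| = |Patch 1| + |Patch 2| − 2·|Patch 1∩Patch 2| = 25 + 4 − 4 = 25.00.

25.00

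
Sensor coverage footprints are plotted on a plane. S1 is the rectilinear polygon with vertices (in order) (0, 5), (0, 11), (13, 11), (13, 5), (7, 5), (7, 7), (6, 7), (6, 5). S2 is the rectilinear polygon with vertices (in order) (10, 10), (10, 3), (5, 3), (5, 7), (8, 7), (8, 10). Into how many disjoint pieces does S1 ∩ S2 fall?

S1 ∩ S2 splits into 2 disjoint pieces (area 12, area 2).

2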